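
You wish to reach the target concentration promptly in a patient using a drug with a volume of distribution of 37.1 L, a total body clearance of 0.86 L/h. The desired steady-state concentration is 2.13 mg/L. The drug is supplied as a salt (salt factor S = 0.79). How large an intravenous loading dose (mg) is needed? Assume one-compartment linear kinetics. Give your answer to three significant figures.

The loading dose fills Vd to the target concentration; clearance is irrelevant here.
LD = Vd × C / S = 37.10 × 2.130 / 0.79 = 100.0 mg

100 mg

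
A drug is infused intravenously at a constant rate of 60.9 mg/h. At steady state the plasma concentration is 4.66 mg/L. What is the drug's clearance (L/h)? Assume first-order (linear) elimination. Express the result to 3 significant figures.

13.1 L/h

At steady state, infusion rate = CL × Css, so CL = rate / Css.
CL = 60.9 / 4.66 = 13.07 L/h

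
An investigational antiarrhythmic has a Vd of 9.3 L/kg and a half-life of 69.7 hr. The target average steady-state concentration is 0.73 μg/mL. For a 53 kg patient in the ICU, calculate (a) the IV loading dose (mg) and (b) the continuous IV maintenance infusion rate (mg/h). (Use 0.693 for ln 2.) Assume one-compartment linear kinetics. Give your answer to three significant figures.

(a) 360 mg; (b) 3.58 mg/h

Vd = 9.3 L/kg × 53 kg = 492.9 L
LD = Vd × C = 492.9 × 0.73 = 359.8 mg
CL = 0.693 × Vd / t½ = 0.693 × 492.9 / 69.7 = 4.901 L/h
Infusion rate = CL × Css = 4.901 × 0.73 = 3.578 mg/h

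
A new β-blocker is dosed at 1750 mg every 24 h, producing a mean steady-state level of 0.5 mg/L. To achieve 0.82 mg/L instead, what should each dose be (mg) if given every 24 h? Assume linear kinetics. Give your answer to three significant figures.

2870 mg

For first-order elimination, Css ∝ F·D/(CL·τ); F and CL are unchanged, so Css ∝ D/τ.
D₂ = D₁ × (Css,target / Css,current) = 1750 × 0.82/0.5 = 2870 mg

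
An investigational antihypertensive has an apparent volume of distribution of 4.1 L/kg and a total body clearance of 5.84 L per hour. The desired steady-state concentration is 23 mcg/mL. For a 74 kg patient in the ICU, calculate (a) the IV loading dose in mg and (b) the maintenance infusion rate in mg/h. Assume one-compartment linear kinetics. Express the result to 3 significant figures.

(a) 6980 mg; (b) 134 mg/h

Vd(total) = 74 kg × 4.1 L/kg = 303.4 L
Loading dose = Vd × C = 303.4 × 23 = 6978 mg
Infusion rate = 5.840 L/h × 23 mg/L = 134.3 mg/h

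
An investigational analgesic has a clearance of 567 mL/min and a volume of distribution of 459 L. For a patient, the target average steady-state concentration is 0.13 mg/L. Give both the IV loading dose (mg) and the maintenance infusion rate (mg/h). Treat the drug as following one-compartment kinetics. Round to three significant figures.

Loading dose = Vd × C = 459.0 × 0.13 = 59.67 mg
CL = 567 mL/min = 567 × 0.06 = 34.02 L/h
Maintenance: replace elimination → rate = CL × Css = 34.02 × 0.13 = 4.423 mg/h

(a) 59.7 mg; (b) 4.42 mg/h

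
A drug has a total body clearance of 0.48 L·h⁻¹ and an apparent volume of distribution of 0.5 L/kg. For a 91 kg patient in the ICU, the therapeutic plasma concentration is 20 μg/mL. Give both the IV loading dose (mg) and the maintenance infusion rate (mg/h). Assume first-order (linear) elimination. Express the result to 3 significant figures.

(a) 910 mg; (b) 9.60 mg/h

Vd(total) = 91 kg × 0.5 L/kg = 45.50 L
Loading: fill Vd to C_target → 45.50 L × 20 mg/L = 910.0 mg
Maintenance infusion rate = CL × Css = 0.4800 × 20 = 9.600 mg/h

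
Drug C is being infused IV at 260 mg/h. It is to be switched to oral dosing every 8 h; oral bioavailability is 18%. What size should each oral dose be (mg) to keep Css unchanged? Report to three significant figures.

To maintain the same Css, the systemic dosing rate must be unchanged: F·D/τ = infusion rate.
D = rate × τ / F = 260 × 8 / 0.18 = 11560 mg

11600 mg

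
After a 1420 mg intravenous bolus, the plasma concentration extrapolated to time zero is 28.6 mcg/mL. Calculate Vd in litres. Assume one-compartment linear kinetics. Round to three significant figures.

49.7 L

Immediately after an IV bolus, C₀ = Dose / Vd, so Vd = Dose / C₀.
Vd = 1420 / 28.6 = 49.65 L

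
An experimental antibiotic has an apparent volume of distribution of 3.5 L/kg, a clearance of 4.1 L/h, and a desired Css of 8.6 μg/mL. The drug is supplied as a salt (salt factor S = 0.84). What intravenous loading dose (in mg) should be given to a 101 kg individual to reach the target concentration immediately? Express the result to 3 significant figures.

Vd(total) = 101 kg × 3.5 L/kg = 353.5 L
The loading dose fills Vd to the target concentration; clearance is irrelevant here.
LD = Vd × C / S = 353.5 × 8.600 / 0.84 = 3619 mg

3620 mg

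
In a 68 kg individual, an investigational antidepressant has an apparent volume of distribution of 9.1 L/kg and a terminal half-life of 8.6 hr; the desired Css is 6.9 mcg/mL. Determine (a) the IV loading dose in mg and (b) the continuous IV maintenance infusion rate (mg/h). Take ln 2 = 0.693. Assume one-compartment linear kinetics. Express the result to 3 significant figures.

(a) 4270 mg; (b) 344 mg/h

Vd(total) = 68 kg × 9.1 L/kg = 618.8 L
LD = Vd × C = 618.8 × 6.9 = 4270 mg
CL = 0.693 × Vd / t½ = 0.693 × 618.8 / 8.6 = 49.86 L/h
Infusion rate = CL × Css = 49.86 × 6.9 = 344.0 mg/h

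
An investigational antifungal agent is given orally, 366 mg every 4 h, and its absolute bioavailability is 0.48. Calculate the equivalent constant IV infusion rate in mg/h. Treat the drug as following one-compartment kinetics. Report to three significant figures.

43.9 mg/h

Equivalent systemic input: infusion rate = F·D/τ.
Rate = 0.48 × 366 / 4 = 43.92 mg/h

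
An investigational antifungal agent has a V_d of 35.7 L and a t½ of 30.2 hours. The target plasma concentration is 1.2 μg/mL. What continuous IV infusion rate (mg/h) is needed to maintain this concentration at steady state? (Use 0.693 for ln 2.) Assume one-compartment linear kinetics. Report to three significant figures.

0.983 mg/h

CL = ln 2 · Vd / t½ = 0.693 × 35.70 / 30.2 = 0.8192 L/h
Infusion rate = CL × Css = 0.8192 × 1.2 = 0.9830 mg/h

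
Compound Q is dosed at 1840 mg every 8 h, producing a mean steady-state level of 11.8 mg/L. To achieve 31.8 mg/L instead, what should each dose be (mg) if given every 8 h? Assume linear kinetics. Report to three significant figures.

4960 mg

For first-order elimination, Css ∝ F·D/(CL·τ); F and CL are unchanged, so Css ∝ D/τ.
D₂ = D₁ × (Css,target / Css,current) = 1840 × 31.8/11.8 = 4959 mg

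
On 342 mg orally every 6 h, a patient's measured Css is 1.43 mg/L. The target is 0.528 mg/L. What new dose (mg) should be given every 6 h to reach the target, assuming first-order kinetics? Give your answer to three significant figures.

126 mg

For first-order elimination, Css ∝ F·D/(CL·τ); F and CL are unchanged, so Css ∝ D/τ.
D₂ = D₁ × (Css,target / Css,current) = 342 × 0.528/1.43 = 126.3 mg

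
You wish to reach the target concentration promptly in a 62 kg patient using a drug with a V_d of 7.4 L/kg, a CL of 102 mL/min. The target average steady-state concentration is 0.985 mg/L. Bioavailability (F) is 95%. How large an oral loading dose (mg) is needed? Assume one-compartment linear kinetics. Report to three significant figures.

Total Vd = 7.4 × 62 = 458.8 L
LD = Vd × C / F = 458.8 × 0.9850 / 0.95 = 475.7 mg

476 mg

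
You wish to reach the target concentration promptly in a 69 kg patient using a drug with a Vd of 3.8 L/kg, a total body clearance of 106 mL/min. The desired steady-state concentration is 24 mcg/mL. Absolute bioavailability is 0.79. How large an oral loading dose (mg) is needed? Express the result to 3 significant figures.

7970 mg

Vd(total) = 69 kg × 3.8 L/kg = 262.2 L
The loading dose fills Vd to the target concentration.
LD = Vd × C / F = 262.2 × 24.00 / 0.79 = 7966 mg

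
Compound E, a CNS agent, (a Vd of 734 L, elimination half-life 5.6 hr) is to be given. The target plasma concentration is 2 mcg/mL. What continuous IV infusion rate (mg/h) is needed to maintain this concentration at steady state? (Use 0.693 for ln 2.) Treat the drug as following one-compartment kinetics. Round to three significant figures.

182 mg/h

k = 0.693/5.6 = 0.1238 h⁻¹, so CL = k·Vd = 0.1238 × 734.0 = 90.87 L/h
Infusion rate = CL × Css = 90.87 × 2 = 181.7 mg/h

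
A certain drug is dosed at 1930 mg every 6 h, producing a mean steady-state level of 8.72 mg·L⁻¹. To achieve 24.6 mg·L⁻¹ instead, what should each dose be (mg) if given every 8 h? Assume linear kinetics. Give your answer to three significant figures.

7260 mg

With linear kinetics, Css is proportional to dose rate (D/τ) at fixed clearance.
D₂ = D₁ × (Css,target / Css,current) × (τ₂/τ₁) = 1930 × (24.6/8.72) × (8/6) = 7260 mg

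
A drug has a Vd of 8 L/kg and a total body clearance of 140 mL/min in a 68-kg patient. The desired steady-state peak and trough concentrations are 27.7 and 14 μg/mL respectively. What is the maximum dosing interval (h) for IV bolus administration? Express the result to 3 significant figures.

Vd(total) = 68 kg × 8 L/kg = 544.0 L
CL = 140 mL/min = 140 × 0.06 = 8.400 L/h
k = CL / Vd = 8.400 / 544.0 = 0.01544 h⁻¹
Between IV bolus doses, concentration decays as C = C₀·e^(−kτ), so C_peak/C_trough = e^(kτ).
τ_max = ln(C_peak/C_trough) / k = ln(27.7/14) / 0.01544 = 0.6824 / 0.01544 = 44.20 h

44.2 h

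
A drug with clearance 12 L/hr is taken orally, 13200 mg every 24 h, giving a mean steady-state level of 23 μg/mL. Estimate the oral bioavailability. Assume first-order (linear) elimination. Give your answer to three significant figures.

0.502

F·D/τ = CL·Css at steady state → F = CL·Css·τ / D.
F = 12 × 23 × 24 / 13200 = 0.502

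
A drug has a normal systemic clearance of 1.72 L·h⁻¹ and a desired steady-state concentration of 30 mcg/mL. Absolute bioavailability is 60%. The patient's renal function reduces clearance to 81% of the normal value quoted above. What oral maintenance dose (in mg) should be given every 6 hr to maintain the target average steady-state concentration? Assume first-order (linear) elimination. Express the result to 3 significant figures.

418 mg

Patient clearance = 0.81 × 1.720 = 1.393 L/h
At steady state, dose per interval replaces the amount cleared in that interval: F·D/τ = CL·Css.
D = CL × Css × τ / F = 1.393 × 30 × 6 / 0.6 = 417.9 mg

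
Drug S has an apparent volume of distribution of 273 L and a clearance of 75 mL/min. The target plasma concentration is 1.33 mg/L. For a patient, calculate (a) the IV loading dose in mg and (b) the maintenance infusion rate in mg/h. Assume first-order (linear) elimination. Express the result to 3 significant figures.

Loading dose = Vd × C = 273.0 × 1.33 = 363.1 mg
Convert clearance: 75 mL/min × 60 min/h ÷ 1000 mL/L = 4.500 L/h
Maintenance infusion rate = CL × Css = 4.500 × 1.33 = 5.985 mg/h

(a) 363 mg; (b) 5.99 mg/h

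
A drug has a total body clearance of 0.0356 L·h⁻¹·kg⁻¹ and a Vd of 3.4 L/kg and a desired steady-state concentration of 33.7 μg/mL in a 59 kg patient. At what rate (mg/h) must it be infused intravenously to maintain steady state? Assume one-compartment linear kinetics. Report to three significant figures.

CL = 0.0356 L·h⁻¹·kg⁻¹ × 59 kg = 2.100 L/h
Maintenance depends on clearance, not Vd — rate in must match rate out.
R₀ = 2.100 × 33.7 = 70.77 mg/h

70.8 mg/h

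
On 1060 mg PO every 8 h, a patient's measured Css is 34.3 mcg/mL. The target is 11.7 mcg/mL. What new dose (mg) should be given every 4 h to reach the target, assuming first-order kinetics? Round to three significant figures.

181 mg

For first-order elimination, Css ∝ F·D/(CL·τ); F and CL are unchanged, so Css ∝ D/τ.
D₂ = D₁ × (Css,target / Css,current) × (τ₂/τ₁) = 1060 × (11.7/34.3) × (4/8) = 180.8 mg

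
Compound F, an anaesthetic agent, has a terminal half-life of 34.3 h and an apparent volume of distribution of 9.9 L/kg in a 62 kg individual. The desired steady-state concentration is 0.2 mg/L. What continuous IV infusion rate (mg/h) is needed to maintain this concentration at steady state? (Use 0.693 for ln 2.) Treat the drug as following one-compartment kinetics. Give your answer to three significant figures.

2.48 mg/h

Total Vd = 9.9 × 62 = 613.8 L
CL = 0.693 × Vd / t½ = 0.693 × 613.8 / 34.3 = 12.40 L/h
Infusion rate = CL × Css = 12.40 × 0.2 = 2.480 mg/h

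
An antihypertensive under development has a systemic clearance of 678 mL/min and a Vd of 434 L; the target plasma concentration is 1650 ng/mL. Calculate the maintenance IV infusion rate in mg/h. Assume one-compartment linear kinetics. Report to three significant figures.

CL = 678 mL/min = 678 × 0.06 = 40.68 L/h
C = 1650 ng/mL = 1.650 mg/L
At steady state, infusion rate equals elimination rate: rate in = CL × Css.
Infusion rate = CL · Css = 40.68 L/h × 1.65 mg/L = 67.12 mg/h

67.1 mg/h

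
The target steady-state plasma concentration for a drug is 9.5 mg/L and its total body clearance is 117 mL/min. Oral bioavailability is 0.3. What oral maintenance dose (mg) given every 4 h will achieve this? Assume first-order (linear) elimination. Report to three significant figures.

CL = 117 mL/min = 117 × 0.06 = 7.020 L/h
D = CL × Css × τ / F = 7.020 × 9.5 × 4 / 0.3 = 889.2 mg

889 mg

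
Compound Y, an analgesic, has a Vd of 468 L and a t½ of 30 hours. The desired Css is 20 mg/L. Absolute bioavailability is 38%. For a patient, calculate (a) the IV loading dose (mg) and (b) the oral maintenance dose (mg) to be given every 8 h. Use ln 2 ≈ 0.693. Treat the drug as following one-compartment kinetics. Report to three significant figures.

(a) 9360 mg; (b) 4550 mg

LD = Vd × C = 468.0 × 20 = 9360 mg
CL = 0.693 × Vd / t½ = 0.693 × 468.0 / 30 = 10.81 L/h
D = CL × Css × τ / F = 10.81 × 20 × 8 / 0.38 = 4552 mg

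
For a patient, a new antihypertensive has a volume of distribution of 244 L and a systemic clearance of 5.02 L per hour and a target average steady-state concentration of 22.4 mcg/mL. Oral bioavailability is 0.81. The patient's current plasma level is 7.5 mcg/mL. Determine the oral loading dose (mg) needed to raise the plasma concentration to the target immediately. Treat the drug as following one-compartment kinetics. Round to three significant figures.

Concentration deficit ΔC = 22.4 − 7.5 = 14.90 mg/L
LD = Vd × ΔC / F = 244.0 × 14.90 / 0.81 = 4488 mg

4490 mg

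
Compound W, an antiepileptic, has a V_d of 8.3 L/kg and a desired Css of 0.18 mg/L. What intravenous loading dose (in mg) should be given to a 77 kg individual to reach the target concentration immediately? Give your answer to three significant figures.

115 mg

Total Vd = 8.3 × 77 = 639.1 L
LD = Vd × C = 639.1 × 0.1800 = 115.0 mg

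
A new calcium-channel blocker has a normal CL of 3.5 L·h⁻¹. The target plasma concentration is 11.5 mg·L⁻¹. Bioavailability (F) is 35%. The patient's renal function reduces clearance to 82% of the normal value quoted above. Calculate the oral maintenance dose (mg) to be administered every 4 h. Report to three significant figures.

377 mg

Patient clearance = 0.82 × 3.500 = 2.870 L/h
At steady state, dose per interval replaces the amount cleared in that interval: F·D/τ = CL·Css.
D = CL × Css × τ / F = 2.870 × 11.5 × 4 / 0.35 = 377.2 mg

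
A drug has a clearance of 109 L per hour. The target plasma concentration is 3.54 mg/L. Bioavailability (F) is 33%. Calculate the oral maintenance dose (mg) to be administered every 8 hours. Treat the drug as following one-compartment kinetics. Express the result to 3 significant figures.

At steady state, dose per interval replaces the amount cleared in that interval: F·D/τ = CL·Css.
D = CL × Css × τ / F = 109.0 × 3.54 × 8 / 0.33 = 9354 mg

9350 mg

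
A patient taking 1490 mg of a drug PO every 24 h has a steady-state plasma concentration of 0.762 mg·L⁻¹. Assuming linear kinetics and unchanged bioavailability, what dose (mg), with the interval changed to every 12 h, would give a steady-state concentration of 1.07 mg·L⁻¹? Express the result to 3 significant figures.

With linear kinetics, Css is proportional to dose rate (D/τ) at fixed clearance.
D₂ = D₁ × (Css,target / Css,current) × (τ₂/τ₁) = 1490 × (1.07/0.762) × (12/24) = 1046 mg

1050 mg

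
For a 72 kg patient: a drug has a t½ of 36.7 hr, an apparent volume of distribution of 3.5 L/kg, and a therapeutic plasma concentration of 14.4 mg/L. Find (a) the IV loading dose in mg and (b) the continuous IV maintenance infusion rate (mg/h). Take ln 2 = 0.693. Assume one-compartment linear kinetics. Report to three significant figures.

Vd = 3.5 L/kg × 72 kg = 252.0 L
LD = Vd × C = 252.0 × 14.4 = 3629 mg
CL = 0.693 × Vd / t½ = 0.693 × 252.0 / 36.7 = 4.758 L/h
Infusion rate = CL × Css = 4.758 × 14.4 = 68.52 mg/h

(a) 3630 mg; (b) 68.5 mg/h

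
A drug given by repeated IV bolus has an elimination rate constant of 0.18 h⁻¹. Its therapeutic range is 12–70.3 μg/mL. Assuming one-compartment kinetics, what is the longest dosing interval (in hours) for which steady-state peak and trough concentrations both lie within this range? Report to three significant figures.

Between IV bolus doses, concentration decays as C = C₀·e^(−kτ), so C_peak/C_trough = e^(kτ).
τ_max = ln(C_peak/C_trough) / k = ln(70.3/12) / 0.1800 = 1.768 / 0.1800 = 9.822 h

9.82 h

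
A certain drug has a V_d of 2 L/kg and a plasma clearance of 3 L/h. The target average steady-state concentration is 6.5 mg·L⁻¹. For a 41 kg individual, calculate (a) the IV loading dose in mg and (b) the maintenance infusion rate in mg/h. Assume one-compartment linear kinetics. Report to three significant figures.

(a) 533 mg; (b) 19.5 mg/h

Vd = 2 L/kg × 41 kg = 82.00 L
Loading: fill Vd to C_target → 82.00 L × 6.5 mg/L = 533.0 mg
Maintenance: replace elimination → rate = CL × Css = 3.000 × 6.5 = 19.50 mg/h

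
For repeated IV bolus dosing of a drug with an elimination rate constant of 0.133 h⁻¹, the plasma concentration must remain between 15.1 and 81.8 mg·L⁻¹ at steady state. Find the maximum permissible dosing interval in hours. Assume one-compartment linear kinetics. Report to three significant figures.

Between IV bolus doses, concentration decays as C = C₀·e^(−kτ), so C_peak/C_trough = e^(kτ).
τ_max = ln(C_peak/C_trough) / k = ln(81.8/15.1) / 0.1330 = 1.690 / 0.1330 = 12.71 h

12.7 h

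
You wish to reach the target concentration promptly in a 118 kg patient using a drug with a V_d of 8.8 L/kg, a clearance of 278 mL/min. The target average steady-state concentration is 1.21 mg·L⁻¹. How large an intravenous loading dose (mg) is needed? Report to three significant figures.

1260 mg

Total Vd = 8.8 × 118 = 1038 L
LD = Vd × C = 1038 × 1.210 = 1256 mg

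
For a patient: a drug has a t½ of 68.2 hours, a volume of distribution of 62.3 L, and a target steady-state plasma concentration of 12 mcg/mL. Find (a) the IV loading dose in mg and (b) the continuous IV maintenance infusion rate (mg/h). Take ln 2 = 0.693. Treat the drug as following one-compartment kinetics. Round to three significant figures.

(a) 748 mg; (b) 7.60 mg/h

LD = Vd × C = 62.30 × 12 = 747.6 mg
CL = 0.693 × Vd / t½ = 0.693 × 62.30 / 68.2 = 0.6330 L/h
Infusion rate = CL × Css = 0.6330 × 12 = 7.596 mg/h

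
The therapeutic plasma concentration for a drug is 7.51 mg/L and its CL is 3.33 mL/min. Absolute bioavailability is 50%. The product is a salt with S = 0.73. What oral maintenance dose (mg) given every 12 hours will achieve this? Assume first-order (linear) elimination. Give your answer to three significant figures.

CL = 3.33 mL/min = 3.33 × 0.06 = 0.1998 L/h
D = CL × Css × τ / F / S = 0.1998 × 7.51 × 12 / 0.5 / 0.73 = 49.33 mg

49.3 mg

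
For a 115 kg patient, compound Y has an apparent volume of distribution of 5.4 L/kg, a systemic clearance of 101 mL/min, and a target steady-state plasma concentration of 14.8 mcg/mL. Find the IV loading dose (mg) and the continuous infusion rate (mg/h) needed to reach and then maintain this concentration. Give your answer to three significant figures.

Vd = 5.4 L/kg × 115 kg = 621.0 L
Loading dose = Vd × C = 621.0 × 14.8 = 9191 mg
Convert clearance: 101 mL/min × 60 min/h ÷ 1000 mL/L = 6.060 L/h
Infusion rate = 6.060 L/h × 14.8 mg/L = 89.69 mg/h

(a) 9190 mg; (b) 89.7 mg/h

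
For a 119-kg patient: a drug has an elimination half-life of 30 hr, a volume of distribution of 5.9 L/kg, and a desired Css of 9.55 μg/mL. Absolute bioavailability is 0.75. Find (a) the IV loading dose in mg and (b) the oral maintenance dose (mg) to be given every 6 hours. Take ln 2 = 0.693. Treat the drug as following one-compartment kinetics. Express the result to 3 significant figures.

(a) 6710 mg; (b) 1240 mg

Vd = 5.9 L/kg × 119 kg = 702.1 L
LD = Vd × C = 702.1 × 9.55 = 6705 mg
CL = 0.693 × Vd / t½ = 0.693 × 702.1 / 30 = 16.22 L/h
D = CL × Css × τ / F = 16.22 × 9.55 × 6 / 0.75 = 1239 mg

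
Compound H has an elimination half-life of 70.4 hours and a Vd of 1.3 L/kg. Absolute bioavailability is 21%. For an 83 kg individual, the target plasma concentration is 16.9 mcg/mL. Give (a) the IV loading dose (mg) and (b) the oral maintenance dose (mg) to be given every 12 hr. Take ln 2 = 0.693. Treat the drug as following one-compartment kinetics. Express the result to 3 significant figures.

(a) 1820 mg; (b) 1030 mg

Total Vd = 1.3 × 83 = 107.9 L
LD = Vd × C = 107.9 × 16.9 = 1824 mg
CL = 0.693 × Vd / t½ = 0.693 × 107.9 / 70.4 = 1.062 L/h
D = CL × Css × τ / F = 1.062 × 16.9 × 12 / 0.21 = 1026 mg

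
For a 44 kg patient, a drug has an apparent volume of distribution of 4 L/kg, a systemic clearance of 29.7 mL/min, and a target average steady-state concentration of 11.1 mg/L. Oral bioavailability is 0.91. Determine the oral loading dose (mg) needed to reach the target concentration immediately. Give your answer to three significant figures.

2150 mg

Vd = 4 L/kg × 44 kg = 176.0 L
LD is governed by Vd — clearance does not enter the loading-dose calculation.
LD = Vd × C / F = 176.0 × 11.10 / 0.91 = 2147 mg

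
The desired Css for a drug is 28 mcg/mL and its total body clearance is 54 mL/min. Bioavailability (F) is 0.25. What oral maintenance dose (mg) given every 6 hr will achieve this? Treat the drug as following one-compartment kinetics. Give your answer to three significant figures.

2180 mg

CL = 54 mL/min = 54 × 0.06 = 3.240 L/h
At steady state, dose per interval replaces the amount cleared in that interval: F·D/τ = CL·Css.
D = CL × Css × τ / F = 3.240 × 28 × 6 / 0.25 = 2177 mg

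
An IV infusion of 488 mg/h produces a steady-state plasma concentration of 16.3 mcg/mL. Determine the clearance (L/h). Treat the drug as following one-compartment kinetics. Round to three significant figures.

At steady state, infusion rate = CL × Css, so CL = rate / Css.
CL = 488 / 16.3 = 29.94 L/h

29.9 L/h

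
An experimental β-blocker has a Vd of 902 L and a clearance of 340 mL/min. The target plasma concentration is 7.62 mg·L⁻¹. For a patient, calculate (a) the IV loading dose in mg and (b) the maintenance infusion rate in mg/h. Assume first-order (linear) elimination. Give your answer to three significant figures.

Loading: fill Vd to C_target → 902.0 L × 7.62 mg/L = 6873 mg
Convert clearance: 340 mL/min × 60 min/h ÷ 1000 mL/L = 20.40 L/h
Infusion rate = 20.40 L/h × 7.62 mg/L = 155.4 mg/h

(a) 6870 mg; (b) 155 mg/h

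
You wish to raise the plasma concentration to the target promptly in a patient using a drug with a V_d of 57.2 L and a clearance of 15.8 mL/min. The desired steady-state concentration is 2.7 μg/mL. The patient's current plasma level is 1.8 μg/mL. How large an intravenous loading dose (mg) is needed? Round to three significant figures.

51.5 mg

Loading dose depends on Vd (not clearance): it fills the distribution volume.
Concentration deficit ΔC = 2.7 − 1.8 = 0.9000 mg/L
LD = Vd × ΔC = 57.20 × 0.9000 = 51.48 mg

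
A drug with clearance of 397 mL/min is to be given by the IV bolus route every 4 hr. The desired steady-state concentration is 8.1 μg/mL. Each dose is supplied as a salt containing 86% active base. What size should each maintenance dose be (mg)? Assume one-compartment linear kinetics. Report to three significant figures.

897 mg

Convert clearance: 397 mL/min × 60 min/h ÷ 1000 mL/L = 23.82 L/h
D = CL × Css × τ / S = 23.82 × 8.1 × 4 / 0.86 = 897.4 mg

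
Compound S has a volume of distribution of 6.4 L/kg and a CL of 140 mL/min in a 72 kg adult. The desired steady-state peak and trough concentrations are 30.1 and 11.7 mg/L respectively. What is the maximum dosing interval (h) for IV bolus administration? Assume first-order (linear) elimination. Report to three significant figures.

Vd(total) = 72 kg × 6.4 L/kg = 460.8 L
CL = 140 mL/min = 140 × 0.06 = 8.400 L/h
k = CL / Vd = 8.400 / 460.8 = 0.01823 h⁻¹
Between IV bolus doses, concentration decays as C = C₀·e^(−kτ), so C_peak/C_trough = e^(kτ).
τ_max = ln(C_peak/C_trough) / k = ln(30.1/11.7) / 0.01823 = 0.9449 / 0.01823 = 51.83 h

51.8 h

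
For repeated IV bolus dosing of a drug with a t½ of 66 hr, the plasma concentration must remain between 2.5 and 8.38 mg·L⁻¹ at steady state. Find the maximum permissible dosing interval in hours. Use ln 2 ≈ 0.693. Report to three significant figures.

115 h

k = 0.693 / t½ = 0.693 / 66 = 0.01050 h⁻¹
Between IV bolus doses, concentration decays as C = C₀·e^(−kτ), so C_peak/C_trough = e^(kτ).
τ_max = ln(C_peak/C_trough) / k = ln(8.38/2.5) / 0.01050 = 1.210 / 0.01050 = 115.2 h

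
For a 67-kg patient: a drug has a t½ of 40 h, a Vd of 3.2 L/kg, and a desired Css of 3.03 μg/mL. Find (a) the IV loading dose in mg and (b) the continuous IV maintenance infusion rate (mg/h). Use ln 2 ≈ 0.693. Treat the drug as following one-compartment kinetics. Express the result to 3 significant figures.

Vd(total) = 67 kg × 3.2 L/kg = 214.4 L
LD = Vd × C = 214.4 × 3.03 = 649.6 mg
CL = 0.693 × Vd / t½ = 0.693 × 214.4 / 40 = 3.714 L/h
Infusion rate = CL × Css = 3.714 × 3.03 = 11.25 mg/h

(a) 650 mg; (b) 11.3 mg/h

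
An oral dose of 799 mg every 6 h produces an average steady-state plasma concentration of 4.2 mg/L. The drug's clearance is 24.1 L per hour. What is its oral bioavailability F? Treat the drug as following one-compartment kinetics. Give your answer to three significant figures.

F·D/τ = CL·Css at steady state → F = CL·Css·τ / D.
F = 24.1 × 4.2 × 6 / 799 = 0.760

0.760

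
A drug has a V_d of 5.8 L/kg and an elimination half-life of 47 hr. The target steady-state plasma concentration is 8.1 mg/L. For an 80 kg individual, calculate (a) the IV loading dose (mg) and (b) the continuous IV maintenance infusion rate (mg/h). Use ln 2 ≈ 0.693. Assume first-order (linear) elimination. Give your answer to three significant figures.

(a) 3760 mg; (b) 55.4 mg/h

Vd = 5.8 L/kg × 80 kg = 464.0 L
LD = Vd × C = 464.0 × 8.1 = 3758 mg
CL = 0.693 × Vd / t½ = 0.693 × 464.0 / 47 = 6.842 L/h
Infusion rate = CL × Css = 6.842 × 8.1 = 55.42 mg/h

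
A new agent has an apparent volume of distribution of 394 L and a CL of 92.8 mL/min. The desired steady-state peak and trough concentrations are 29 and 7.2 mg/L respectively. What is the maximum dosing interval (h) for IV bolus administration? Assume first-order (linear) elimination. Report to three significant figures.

CL = 92.8 mL/min = 92.8 × 0.06 = 5.568 L/h
k = CL / Vd = 5.568 / 394.0 = 0.01413 h⁻¹
Between IV bolus doses, concentration decays as C = C₀·e^(−kτ), so C_peak/C_trough = e^(kτ).
τ_max = ln(C_peak/C_trough) / k = ln(29/7.2) / 0.01413 = 1.393 / 0.01413 = 98.58 h

98.6 h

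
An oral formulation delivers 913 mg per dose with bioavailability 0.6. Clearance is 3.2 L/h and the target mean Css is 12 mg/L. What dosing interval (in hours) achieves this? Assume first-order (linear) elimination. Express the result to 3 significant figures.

F·D/τ = CL·Css → τ = F·D / (CL·Css).
τ = 0.6 × 913 / (3.2 × 12) = 14.27 h

14.3 h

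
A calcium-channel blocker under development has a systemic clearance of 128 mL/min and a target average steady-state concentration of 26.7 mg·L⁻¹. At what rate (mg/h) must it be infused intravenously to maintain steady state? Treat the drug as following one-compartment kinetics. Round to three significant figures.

205 mg/h

Convert clearance: 128 mL/min × 60 min/h ÷ 1000 mL/L = 7.680 L/h
Rate = CL × Css = 7.680 × 26.7 = 205.1 mg/h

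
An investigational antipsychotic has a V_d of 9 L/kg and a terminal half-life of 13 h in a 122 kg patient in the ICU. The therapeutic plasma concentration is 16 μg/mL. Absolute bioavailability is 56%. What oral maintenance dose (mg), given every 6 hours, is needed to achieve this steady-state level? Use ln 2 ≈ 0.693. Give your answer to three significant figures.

10000 mg

Vd(total) = 122 kg × 9 L/kg = 1098 L
CL = 0.693 × Vd / t½ = 0.693 × 1098 / 13 = 58.53 L/h
D = CL × Css × τ / F = 58.53 × 16 × 6 / 0.56 = 10030 mg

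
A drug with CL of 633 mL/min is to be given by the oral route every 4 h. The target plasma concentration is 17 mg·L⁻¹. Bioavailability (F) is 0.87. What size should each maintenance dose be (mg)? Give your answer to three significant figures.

2970 mg

CL = 633 mL/min × 60/1000 = 37.98 L/h
At steady state, dose per interval replaces the amount cleared in that interval: F·D/τ = CL·Css.
D = CL × Css × τ / F = 37.98 × 17 × 4 / 0.87 = 2969 mg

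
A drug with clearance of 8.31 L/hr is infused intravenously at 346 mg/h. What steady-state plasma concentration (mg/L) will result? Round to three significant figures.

Css = rate / CL = 346 / 8.310 = 41.64 mg/L

41.6 mg/L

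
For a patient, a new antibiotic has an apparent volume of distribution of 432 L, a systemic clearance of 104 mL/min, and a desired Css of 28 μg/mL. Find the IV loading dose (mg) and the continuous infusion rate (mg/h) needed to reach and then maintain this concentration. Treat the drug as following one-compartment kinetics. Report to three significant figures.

Loading dose = Vd × C = 432.0 × 28 = 12100 mg
CL = 104 mL/min = 104 × 0.06 = 6.240 L/h
Infusion rate = 6.240 L/h × 28 mg/L = 174.7 mg/h

(a) 12100 mg; (b) 175 mg/h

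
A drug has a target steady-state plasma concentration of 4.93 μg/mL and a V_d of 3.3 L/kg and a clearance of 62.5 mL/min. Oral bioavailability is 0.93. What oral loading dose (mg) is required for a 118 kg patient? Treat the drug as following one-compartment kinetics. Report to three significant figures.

Vd(total) = 118 kg × 3.3 L/kg = 389.4 L
Loading dose depends on Vd (not clearance): it fills the distribution volume.
LD = Vd × C / F = 389.4 × 4.930 / 0.93 = 2064 mg

2060 mg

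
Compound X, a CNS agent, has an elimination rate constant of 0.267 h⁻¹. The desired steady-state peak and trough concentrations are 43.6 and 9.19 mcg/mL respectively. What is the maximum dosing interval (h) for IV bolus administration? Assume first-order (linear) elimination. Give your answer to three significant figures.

Between IV bolus doses, concentration decays as C = C₀·e^(−kτ), so C_peak/C_trough = e^(kτ).
τ_max = ln(C_peak/C_trough) / k = ln(43.6/9.19) / 0.2670 = 1.557 / 0.2670 = 5.831 h

5.83 h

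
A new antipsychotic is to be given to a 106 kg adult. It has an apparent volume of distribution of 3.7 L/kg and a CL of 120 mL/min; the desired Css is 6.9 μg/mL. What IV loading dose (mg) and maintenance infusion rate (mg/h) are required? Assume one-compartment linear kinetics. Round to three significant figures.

(a) 2710 mg; (b) 49.7 mg/h

Vd(total) = 106 kg × 3.7 L/kg = 392.2 L
Loading: fill Vd to C_target → 392.2 L × 6.9 mg/L = 2706 mg
Convert clearance: 120 mL/min × 60 min/h ÷ 1000 mL/L = 7.200 L/h
Maintenance infusion rate = CL × Css = 7.200 × 6.9 = 49.68 mg/h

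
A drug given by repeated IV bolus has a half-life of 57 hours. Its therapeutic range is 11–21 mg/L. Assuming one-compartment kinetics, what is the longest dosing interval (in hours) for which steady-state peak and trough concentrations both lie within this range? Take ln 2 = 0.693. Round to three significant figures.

k = 0.693 / t½ = 0.693 / 57 = 0.01216 h⁻¹
Between IV bolus doses, concentration decays as C = C₀·e^(−kτ), so C_peak/C_trough = e^(kτ).
τ_max = ln(C_peak/C_trough) / k = ln(21/11) / 0.01216 = 0.6466 / 0.01216 = 53.17 h

53.2 h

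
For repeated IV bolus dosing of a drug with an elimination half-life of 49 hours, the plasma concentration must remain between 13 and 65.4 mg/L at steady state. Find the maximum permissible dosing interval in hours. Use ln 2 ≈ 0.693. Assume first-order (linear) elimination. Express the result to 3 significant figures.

k = 0.693 / t½ = 0.693 / 49 = 0.01414 h⁻¹
Between IV bolus doses, concentration decays as C = C₀·e^(−kτ), so C_peak/C_trough = e^(kτ).
τ_max = ln(C_peak/C_trough) / k = ln(65.4/13) / 0.01414 = 1.616 / 0.01414 = 114.3 h

114 h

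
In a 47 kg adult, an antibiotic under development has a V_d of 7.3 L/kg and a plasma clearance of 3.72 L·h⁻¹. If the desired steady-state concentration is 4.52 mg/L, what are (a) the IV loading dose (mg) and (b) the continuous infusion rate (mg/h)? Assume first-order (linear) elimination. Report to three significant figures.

Vd(total) = 47 kg × 7.3 L/kg = 343.1 L
Loading dose = Vd × C = 343.1 × 4.52 = 1551 mg
Maintenance: replace elimination → rate = CL × Css = 3.720 × 4.52 = 16.81 mg/h

(a) 1550 mg; (b) 16.8 mg/h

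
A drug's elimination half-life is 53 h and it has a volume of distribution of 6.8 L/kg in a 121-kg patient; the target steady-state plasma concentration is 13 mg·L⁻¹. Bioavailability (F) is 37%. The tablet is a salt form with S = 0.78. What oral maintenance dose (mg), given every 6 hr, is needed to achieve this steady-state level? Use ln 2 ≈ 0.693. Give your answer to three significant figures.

Total Vd = 6.8 × 121 = 822.8 L
CL = ln 2 · Vd / t½ = 0.693 × 822.8 / 53 = 10.76 L/h
D = CL × Css × τ / F / S = 10.76 × 13 × 6 / 0.37 / 0.78 = 2908 mg

2910 mg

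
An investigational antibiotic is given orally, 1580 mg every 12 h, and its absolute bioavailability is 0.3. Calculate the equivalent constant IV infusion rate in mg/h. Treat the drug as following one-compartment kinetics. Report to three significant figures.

Equivalent systemic input: infusion rate = F·D/τ.
Rate = 0.3 × 1580 / 12 = 39.50 mg/h

39.5 mg/h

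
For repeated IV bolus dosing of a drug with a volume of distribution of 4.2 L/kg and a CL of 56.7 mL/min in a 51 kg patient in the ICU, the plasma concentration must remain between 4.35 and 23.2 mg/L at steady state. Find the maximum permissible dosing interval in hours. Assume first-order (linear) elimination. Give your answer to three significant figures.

105 h

Total Vd = 4.2 × 51 = 214.2 L
CL = 56.7 mL/min = 56.7 × 0.06 = 3.402 L/h
k = CL / Vd = 3.402 / 214.2 = 0.01588 h⁻¹
Between IV bolus doses, concentration decays as C = C₀·e^(−kτ), so C_peak/C_trough = e^(kτ).
τ_max = ln(C_peak/C_trough) / k = ln(23.2/4.35) / 0.01588 = 1.674 / 0.01588 = 105.4 h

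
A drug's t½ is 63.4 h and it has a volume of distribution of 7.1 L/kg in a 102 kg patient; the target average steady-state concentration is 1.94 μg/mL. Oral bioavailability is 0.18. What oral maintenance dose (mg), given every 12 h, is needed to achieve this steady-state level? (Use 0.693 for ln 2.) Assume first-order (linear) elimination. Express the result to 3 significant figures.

1020 mg

Vd(total) = 102 kg × 7.1 L/kg = 724.2 L
k = 0.693/63.4 = 0.01093 h⁻¹, so CL = k·Vd = 0.01093 × 724.2 = 7.916 L/h
D = CL × Css × τ / F = 7.916 × 1.94 × 12 / 0.18 = 1024 mg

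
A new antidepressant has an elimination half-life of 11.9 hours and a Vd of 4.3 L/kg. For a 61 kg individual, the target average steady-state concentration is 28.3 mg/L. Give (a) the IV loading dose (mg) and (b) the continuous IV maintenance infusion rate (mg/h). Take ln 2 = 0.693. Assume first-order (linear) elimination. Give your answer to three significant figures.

Vd = 4.3 L/kg × 61 kg = 262.3 L
LD = Vd × C = 262.3 × 28.3 = 7423 mg
CL = 0.693 × Vd / t½ = 0.693 × 262.3 / 11.9 = 15.28 L/h
Infusion rate = CL × Css = 15.28 × 28.3 = 432.4 mg/h

(a) 7420 mg; (b) 432 mg/h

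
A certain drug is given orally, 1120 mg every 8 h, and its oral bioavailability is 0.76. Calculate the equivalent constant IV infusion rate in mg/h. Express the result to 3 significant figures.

Equivalent systemic input: infusion rate = F·D/τ.
Rate = 0.76 × 1120 / 8 = 106.4 mg/h

106 mg/h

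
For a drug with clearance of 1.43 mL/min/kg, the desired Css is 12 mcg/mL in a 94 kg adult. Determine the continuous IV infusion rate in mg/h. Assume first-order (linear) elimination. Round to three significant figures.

96.8 mg/h

CL = 1.43 mL/min/kg × 94 kg = 134.4 mL/min = 134.4 × 60/1000 = 8.064 L/h
At steady state, infusion rate equals elimination rate: rate in = CL × Css.
Rate = CL × Css = 8.064 × 12 = 96.77 mg/h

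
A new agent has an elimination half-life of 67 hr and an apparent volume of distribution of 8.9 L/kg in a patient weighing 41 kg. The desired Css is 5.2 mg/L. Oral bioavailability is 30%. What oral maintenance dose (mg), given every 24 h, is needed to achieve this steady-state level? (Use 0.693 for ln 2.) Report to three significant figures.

Vd = 8.9 L/kg × 41 kg = 364.9 L
k = 0.693/67 = 0.01034 h⁻¹, so CL = k·Vd = 0.01034 × 364.9 = 3.773 L/h
D = CL × Css × τ / F = 3.773 × 5.2 × 24 / 0.3 = 1570 mg

1570 mg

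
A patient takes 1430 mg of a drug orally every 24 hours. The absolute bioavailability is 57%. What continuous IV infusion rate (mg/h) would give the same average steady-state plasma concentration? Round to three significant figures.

Equivalent systemic input: infusion rate = F·D/τ.
Rate = 0.57 × 1430 / 24 = 33.96 mg/h

34.0 mg/h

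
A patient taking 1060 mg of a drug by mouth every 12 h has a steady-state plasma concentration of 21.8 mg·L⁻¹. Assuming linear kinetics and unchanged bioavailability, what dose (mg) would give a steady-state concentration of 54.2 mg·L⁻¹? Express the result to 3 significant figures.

With linear kinetics, Css is proportional to dose rate (D/τ) at fixed clearance.
D₂ = D₁ × (Css,target / Css,current) = 1060 × 54.2/21.8 = 2635 mg

2640 mg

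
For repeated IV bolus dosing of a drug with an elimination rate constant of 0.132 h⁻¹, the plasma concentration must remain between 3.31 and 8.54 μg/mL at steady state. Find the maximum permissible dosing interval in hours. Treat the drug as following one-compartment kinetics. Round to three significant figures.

7.18 h

Between IV bolus doses, concentration decays as C = C₀·e^(−kτ), so C_peak/C_trough = e^(kτ).
τ_max = ln(C_peak/C_trough) / k = ln(8.54/3.31) / 0.1320 = 0.9478 / 0.1320 = 7.180 h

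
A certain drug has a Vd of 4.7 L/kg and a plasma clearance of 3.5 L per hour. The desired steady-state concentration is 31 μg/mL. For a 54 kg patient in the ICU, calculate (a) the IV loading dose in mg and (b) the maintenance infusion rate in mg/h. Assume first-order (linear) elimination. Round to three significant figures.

(a) 7870 mg; (b) 109 mg/h

Total Vd = 4.7 × 54 = 253.8 L
Loading dose = Vd × C = 253.8 × 31 = 7868 mg
Infusion rate = 3.500 L/h × 31 mg/L = 108.5 mg/h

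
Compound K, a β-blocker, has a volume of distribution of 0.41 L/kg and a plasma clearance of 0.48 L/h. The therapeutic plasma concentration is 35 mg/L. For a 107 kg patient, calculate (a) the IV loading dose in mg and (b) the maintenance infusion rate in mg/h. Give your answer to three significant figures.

(a) 1540 mg; (b) 16.8 mg/h

Vd = 0.41 L/kg × 107 kg = 43.87 L
Loading: fill Vd to C_target → 43.87 L × 35 mg/L = 1535 mg
Infusion rate = 0.4800 L/h × 35 mg/L = 16.80 mg/h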